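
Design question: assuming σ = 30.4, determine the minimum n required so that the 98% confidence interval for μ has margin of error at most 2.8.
n ≥ 638

For margin E ≤ 2.8:
n ≥ (z* · σ / E)²
n ≥ (2.326 · 30.4 / 2.8)²
n ≥ 637.75

Minimum n = 638 (rounding up)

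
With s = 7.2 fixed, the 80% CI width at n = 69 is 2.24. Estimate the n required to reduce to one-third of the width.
n ≈ 621

CI width ∝ 1/√n
To reduce width by factor 3, need √n to grow by 3 → need 3² = 9 times as many samples.

Current: n = 69, width = 2.24
New: n = 621, width ≈ 0.74

Width reduced by factor of 2.24/0.74 = 3.03.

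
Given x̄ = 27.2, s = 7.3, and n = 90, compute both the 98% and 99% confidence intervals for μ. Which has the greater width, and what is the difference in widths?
99% CI is wider by 0.40

df = 89
98% CI: t* = 2.369, (25.38, 29.02), width = 2 · t* · s/√n = 3.65
99% CI: t* = 2.632, (25.17, 29.23), width = 2 · t* · s/√n = 4.05

The 99% CI is wider by 4.05 - 3.65 = 0.40.
Higher confidence requires a wider interval.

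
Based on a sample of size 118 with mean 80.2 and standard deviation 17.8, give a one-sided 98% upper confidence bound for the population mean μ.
μ ≤ 83.60

Upper bound (one-sided):
t* = 2.077 (one-sided for 98%)
Upper bound = x̄ + t* · s/√n = 80.2 + 2.077 · 17.8/√118 = 83.60

We are 98% confident that μ ≤ 83.60.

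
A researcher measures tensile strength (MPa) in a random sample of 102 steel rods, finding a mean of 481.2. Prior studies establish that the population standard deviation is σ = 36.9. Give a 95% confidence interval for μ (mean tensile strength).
(474.04, 488.36)

z-interval (σ known):
z* = 1.960 for 95% confidence

Margin of error = z* · σ/√n = 1.960 · 36.9/√102 = 7.16

CI: (481.2 - 7.16, 481.2 + 7.16) = (474.04, 488.36)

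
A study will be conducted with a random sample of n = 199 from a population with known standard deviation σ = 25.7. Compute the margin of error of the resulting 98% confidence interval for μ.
Margin of error = 4.24

Margin of error = z* · σ/√n
= 2.326 · 25.7/√199
= 2.326 · 25.7/14.1067
= 4.24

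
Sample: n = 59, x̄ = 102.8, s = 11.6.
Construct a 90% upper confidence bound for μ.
μ ≤ 104.76

Upper bound (one-sided):
t* = 1.296 (one-sided for 90%)
Upper bound = x̄ + t* · s/√n = 102.8 + 1.296 · 11.6/√59 = 104.76

We are 90% confident that μ ≤ 104.76.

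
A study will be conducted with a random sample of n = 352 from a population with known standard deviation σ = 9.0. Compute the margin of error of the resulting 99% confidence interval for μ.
Margin of error = 1.24

Margin of error = z* · σ/√n
= 2.576 · 9.0/√352
= 2.576 · 9.0/18.7617
= 1.24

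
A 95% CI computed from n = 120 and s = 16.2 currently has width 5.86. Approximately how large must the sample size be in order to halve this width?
n ≈ 480

CI width ∝ 1/√n
To reduce width by factor 2, need √n to grow by 2 → need 2² = 4 times as many samples.

Current: n = 120, width = 5.86
New: n = 480, width ≈ 2.91

Width reduced by factor of 5.86/2.91 = 2.01.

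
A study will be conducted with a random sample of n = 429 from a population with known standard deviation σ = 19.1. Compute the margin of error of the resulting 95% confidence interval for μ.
Margin of error = 1.81

Margin of error = z* · σ/√n
= 1.960 · 19.1/√429
= 1.960 · 19.1/20.7123
= 1.81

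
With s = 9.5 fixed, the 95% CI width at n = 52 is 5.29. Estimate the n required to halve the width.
n ≈ 208

CI width ∝ 1/√n
To reduce width by factor 2, need √n to grow by 2 → need 2² = 4 times as many samples.

Current: n = 52, width = 5.29
New: n = 208, width ≈ 2.60

Width reduced by factor of 5.29/2.60 = 2.03.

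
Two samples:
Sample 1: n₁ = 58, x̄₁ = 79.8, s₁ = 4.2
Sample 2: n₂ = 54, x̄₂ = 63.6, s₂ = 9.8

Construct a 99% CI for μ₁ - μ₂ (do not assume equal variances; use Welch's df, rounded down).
(12.38, 20.02)

Difference: x̄₁ - x̄₂ = 16.20
SE = √(s₁²/n₁ + s₂²/n₂) = √(4.2²/58 + 9.8²/54) = 1.4431
df = 70.75 → 70 (Welch–Satterthwaite, rounded down)
t* = 2.648

CI: 16.20 ± 2.648 · 1.4431 = 16.20 ± 3.82 = (12.38, 20.02)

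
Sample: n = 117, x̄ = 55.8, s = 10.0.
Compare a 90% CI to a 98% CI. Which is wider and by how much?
98% CI is wider by 1.29

df = 116
90% CI: t* = 1.658, (54.27, 57.33), width = 2 · t* · s/√n = 3.07
98% CI: t* = 2.359, (53.62, 57.98), width = 2 · t* · s/√n = 4.36

The 98% CI is wider by 4.36 - 3.07 = 1.29.
Higher confidence requires a wider interval.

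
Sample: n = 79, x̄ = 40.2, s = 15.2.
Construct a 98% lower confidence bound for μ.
μ ≥ 36.63

Lower bound (one-sided):
t* = 2.089 (one-sided for 98%)
Lower bound = x̄ - t* · s/√n = 40.2 - 2.089 · 15.2/√79 = 36.63

We are 98% confident that μ ≥ 36.63.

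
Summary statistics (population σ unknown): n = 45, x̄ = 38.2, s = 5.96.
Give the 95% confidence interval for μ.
(36.41, 39.99)

t-interval (σ unknown):
df = n - 1 = 44
t* = 2.015 for 95% confidence

Margin of error = t* · s/√n = 2.015 · 5.96/√45 = 1.79

CI: (36.41, 39.99)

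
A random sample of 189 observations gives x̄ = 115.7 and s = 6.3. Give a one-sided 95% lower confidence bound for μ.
μ ≥ 114.94

Lower bound (one-sided):
t* = 1.653 (one-sided for 95%)
Lower bound = x̄ - t* · s/√n = 115.7 - 1.653 · 6.3/√189 = 114.94

We are 95% confident that μ ≥ 114.94.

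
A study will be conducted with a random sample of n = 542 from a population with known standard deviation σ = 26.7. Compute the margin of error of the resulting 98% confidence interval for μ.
Margin of error = 2.67

Margin of error = z* · σ/√n
= 2.326 · 26.7/√542
= 2.326 · 26.7/23.2809
= 2.67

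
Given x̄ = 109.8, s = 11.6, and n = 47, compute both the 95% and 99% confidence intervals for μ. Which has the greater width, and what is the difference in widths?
99% CI is wider by 2.28

df = 46
95% CI: t* = 2.013, (106.39, 113.21), width = 2 · t* · s/√n = 6.81
99% CI: t* = 2.687, (105.25, 114.35), width = 2 · t* · s/√n = 9.09

The 99% CI is wider by 9.09 - 6.81 = 2.28.
Higher confidence requires a wider interval.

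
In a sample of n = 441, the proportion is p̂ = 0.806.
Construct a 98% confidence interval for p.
(0.762, 0.850)

Proportion CI:
SE = √(p̂(1-p̂)/n) = √(0.806 · 0.194 / 441) = 0.01883

z* = 2.326
Margin = z* · SE = 2.326 · 0.01883 = 0.0438

CI: 0.806 ± 0.0438 = (0.762, 0.850)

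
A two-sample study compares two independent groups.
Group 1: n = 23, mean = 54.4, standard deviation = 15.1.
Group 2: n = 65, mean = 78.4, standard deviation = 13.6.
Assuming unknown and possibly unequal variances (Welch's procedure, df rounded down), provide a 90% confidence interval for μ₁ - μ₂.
(-30.04, -17.96)

Difference: x̄₁ - x̄₂ = -24.00
SE = √(s₁²/n₁ + s₂²/n₂) = √(15.1²/23 + 13.6²/65) = 3.5720
df = 35.44 → 35 (Welch–Satterthwaite, rounded down)
t* = 1.690

CI: -24.00 ± 1.690 · 3.5720 = -24.00 ± 6.04 = (-30.04, -17.96)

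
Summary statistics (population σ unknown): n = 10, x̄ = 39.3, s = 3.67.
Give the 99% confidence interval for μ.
(35.53, 43.07)

t-interval (σ unknown):
df = n - 1 = 9
t* = 3.250 for 99% confidence

Margin of error = t* · s/√n = 3.250 · 3.67/√10 = 3.77

CI: (35.53, 43.07)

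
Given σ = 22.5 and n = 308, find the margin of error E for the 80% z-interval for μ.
Margin of error = 1.64

Margin of error = z* · σ/√n
= 1.282 · 22.5/√308
= 1.282 · 22.5/17.5499
= 1.64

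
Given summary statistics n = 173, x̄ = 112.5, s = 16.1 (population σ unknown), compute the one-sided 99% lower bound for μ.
μ ≥ 109.63

Lower bound (one-sided):
t* = 2.348 (one-sided for 99%)
Lower bound = x̄ - t* · s/√n = 112.5 - 2.348 · 16.1/√173 = 109.63

We are 99% confident that μ ≥ 109.63.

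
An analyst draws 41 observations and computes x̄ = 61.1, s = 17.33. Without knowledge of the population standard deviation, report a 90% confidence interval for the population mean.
(56.54, 65.66)

t-interval (σ unknown):
df = n - 1 = 40
t* = 1.684 for 90% confidence

Margin of error = t* · s/√n = 1.684 · 17.33/√41 = 4.56

CI: (56.54, 65.66)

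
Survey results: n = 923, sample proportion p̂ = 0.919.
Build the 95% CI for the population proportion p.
(0.901, 0.937)

Proportion CI:
SE = √(p̂(1-p̂)/n) = √(0.919 · 0.081 / 923) = 0.00898

z* = 1.960
Margin = z* · SE = 1.960 · 0.00898 = 0.0176

CI: 0.919 ± 0.0176 = (0.901, 0.937)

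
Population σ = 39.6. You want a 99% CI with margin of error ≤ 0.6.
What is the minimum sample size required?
n ≥ 28906

For margin E ≤ 0.6:
n ≥ (z* · σ / E)²
n ≥ (2.576 · 39.6 / 0.6)²
n ≥ 28905.44

Minimum n = 28906 (rounding up)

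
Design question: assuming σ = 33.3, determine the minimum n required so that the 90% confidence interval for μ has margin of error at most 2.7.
n ≥ 412

For margin E ≤ 2.7:
n ≥ (z* · σ / E)²
n ≥ (1.645 · 33.3 / 2.7)²
n ≥ 411.62

Minimum n = 412 (rounding up)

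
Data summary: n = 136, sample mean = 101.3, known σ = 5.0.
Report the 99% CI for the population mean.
(100.20, 102.40)

z-interval (σ known):
z* = 2.576 for 99% confidence

Margin of error = z* · σ/√n = 2.576 · 5.0/√136 = 1.10

CI: (101.3 - 1.10, 101.3 + 1.10) = (100.20, 102.40)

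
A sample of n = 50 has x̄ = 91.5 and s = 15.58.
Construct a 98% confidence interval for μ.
(86.20, 96.80)

t-interval (σ unknown):
df = n - 1 = 49
t* = 2.405 for 98% confidence

Margin of error = t* · s/√n = 2.405 · 15.58/√50 = 5.30

CI: (86.20, 96.80)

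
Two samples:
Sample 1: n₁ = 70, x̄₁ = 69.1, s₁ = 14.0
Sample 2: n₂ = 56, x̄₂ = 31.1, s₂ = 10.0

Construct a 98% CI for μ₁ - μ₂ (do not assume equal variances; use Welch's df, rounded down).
(32.95, 43.05)

Difference: x̄₁ - x̄₂ = 38.00
SE = √(s₁²/n₁ + s₂²/n₂) = √(14.0²/70 + 10.0²/56) = 2.1414
df = 122.54 → 122 (Welch–Satterthwaite, rounded down)
t* = 2.357

CI: 38.00 ± 2.357 · 2.1414 = 38.00 ± 5.05 = (32.95, 43.05)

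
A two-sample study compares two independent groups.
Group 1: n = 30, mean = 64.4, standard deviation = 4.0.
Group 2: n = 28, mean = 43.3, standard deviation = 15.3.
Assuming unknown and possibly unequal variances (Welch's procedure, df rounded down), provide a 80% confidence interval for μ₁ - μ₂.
(17.19, 25.01)

Difference: x̄₁ - x̄₂ = 21.10
SE = √(s₁²/n₁ + s₂²/n₂) = √(4.0²/30 + 15.3²/28) = 2.9822
df = 30.44 → 30 (Welch–Satterthwaite, rounded down)
t* = 1.310

CI: 21.10 ± 1.310 · 2.9822 = 21.10 ± 3.91 = (17.19, 25.01)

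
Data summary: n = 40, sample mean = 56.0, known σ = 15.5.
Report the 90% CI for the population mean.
(51.97, 60.03)

z-interval (σ known):
z* = 1.645 for 90% confidence

Margin of error = z* · σ/√n = 1.645 · 15.5/√40 = 4.03

CI: (56.0 - 4.03, 56.0 + 4.03) = (51.97, 60.03)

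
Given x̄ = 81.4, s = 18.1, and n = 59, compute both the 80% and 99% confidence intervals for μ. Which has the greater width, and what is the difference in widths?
99% CI is wider by 6.44

df = 58
80% CI: t* = 1.296, (78.35, 84.45), width = 2 · t* · s/√n = 6.11
99% CI: t* = 2.663, (75.12, 87.68), width = 2 · t* · s/√n = 12.55

The 99% CI is wider by 12.55 - 6.11 = 6.44.
Higher confidence requires a wider interval.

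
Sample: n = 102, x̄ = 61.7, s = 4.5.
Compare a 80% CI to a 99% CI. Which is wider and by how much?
99% CI is wider by 1.19

df = 101
80% CI: t* = 1.290, (61.13, 62.27), width = 2 · t* · s/√n = 1.15
99% CI: t* = 2.625, (60.53, 62.87), width = 2 · t* · s/√n = 2.34

The 99% CI is wider by 2.34 - 1.15 = 1.19.
Higher confidence requires a wider interval.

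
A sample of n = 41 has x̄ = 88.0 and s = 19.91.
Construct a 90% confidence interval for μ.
(82.76, 93.24)

t-interval (σ unknown):
df = n - 1 = 40
t* = 1.684 for 90% confidence

Margin of error = t* · s/√n = 1.684 · 19.91/√41 = 5.24

CI: (82.76, 93.24)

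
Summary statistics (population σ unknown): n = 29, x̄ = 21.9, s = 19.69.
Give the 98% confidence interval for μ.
(12.88, 30.92)

t-interval (σ unknown):
df = n - 1 = 28
t* = 2.467 for 98% confidence

Margin of error = t* · s/√n = 2.467 · 19.69/√29 = 9.02

CI: (12.88, 30.92)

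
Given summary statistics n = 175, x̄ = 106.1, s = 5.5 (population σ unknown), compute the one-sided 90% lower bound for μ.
μ ≥ 105.57

Lower bound (one-sided):
t* = 1.286 (one-sided for 90%)
Lower bound = x̄ - t* · s/√n = 106.1 - 1.286 · 5.5/√175 = 105.57

We are 90% confident that μ ≥ 105.57.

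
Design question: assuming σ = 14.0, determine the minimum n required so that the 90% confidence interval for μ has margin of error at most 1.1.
n ≥ 439

For margin E ≤ 1.1:
n ≥ (z* · σ / E)²
n ≥ (1.645 · 14.0 / 1.1)²
n ≥ 438.33

Minimum n = 439 (rounding up)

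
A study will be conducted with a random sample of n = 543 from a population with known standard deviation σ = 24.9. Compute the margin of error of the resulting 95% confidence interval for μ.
Margin of error = 2.09

Margin of error = z* · σ/√n
= 1.960 · 24.9/√543
= 1.960 · 24.9/23.3024
= 2.09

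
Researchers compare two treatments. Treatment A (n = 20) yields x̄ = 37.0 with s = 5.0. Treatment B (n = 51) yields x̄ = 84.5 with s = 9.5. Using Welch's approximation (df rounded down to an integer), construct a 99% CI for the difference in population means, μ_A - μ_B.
(-52.12, -42.88)

Difference: x̄₁ - x̄₂ = -47.50
SE = √(s₁²/n₁ + s₂²/n₂) = √(5.0²/20 + 9.5²/51) = 1.7377
df = 62.94 → 62 (Welch–Satterthwaite, rounded down)
t* = 2.657

CI: -47.50 ± 2.657 · 1.7377 = -47.50 ± 4.62 = (-52.12, -42.88)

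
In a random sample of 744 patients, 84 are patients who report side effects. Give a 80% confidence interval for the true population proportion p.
(0.098, 0.128)

Proportion CI:
p̂ = 84/744 = 0.11290
SE = √(p̂(1-p̂)/n) = √(0.11290 · 0.88710 / 744) = 0.01160

z* = 1.282
Margin = z* · SE = 1.282 · 0.01160 = 0.0149

CI: 0.11290 ± 0.0149 = (0.098, 0.128)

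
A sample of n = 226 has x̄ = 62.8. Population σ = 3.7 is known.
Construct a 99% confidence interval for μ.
(62.17, 63.43)

z-interval (σ known):
z* = 2.576 for 99% confidence

Margin of error = z* · σ/√n = 2.576 · 3.7/√226 = 0.63

CI: (62.8 - 0.63, 62.8 + 0.63) = (62.17, 63.43)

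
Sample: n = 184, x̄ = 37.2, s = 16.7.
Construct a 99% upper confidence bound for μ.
μ ≤ 40.09

Upper bound (one-sided):
t* = 2.347 (one-sided for 99%)
Upper bound = x̄ + t* · s/√n = 37.2 + 2.347 · 16.7/√184 = 40.09

We are 99% confident that μ ≤ 40.09.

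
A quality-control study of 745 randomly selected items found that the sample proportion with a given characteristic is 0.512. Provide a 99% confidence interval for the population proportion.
(0.465, 0.559)

Proportion CI:
SE = √(p̂(1-p̂)/n) = √(0.512 · 0.488 / 745) = 0.01831

z* = 2.576
Margin = z* · SE = 2.576 · 0.01831 = 0.0472

CI: 0.512 ± 0.0472 = (0.465, 0.559)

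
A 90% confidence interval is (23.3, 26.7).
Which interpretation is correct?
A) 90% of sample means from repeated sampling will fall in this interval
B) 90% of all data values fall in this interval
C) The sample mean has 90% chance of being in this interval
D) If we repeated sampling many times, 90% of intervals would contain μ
D

A) Wrong — coverage applies to intervals containing μ, not to future x̄ values.
B) Wrong — a CI is about the parameter μ, not individual data values.
C) Wrong — x̄ is observed and sits in the interval by construction.
D) Correct — this is the frequentist long-run coverage interpretation.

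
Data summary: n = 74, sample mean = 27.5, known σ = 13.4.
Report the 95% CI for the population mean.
(24.45, 30.55)

z-interval (σ known):
z* = 1.960 for 95% confidence

Margin of error = z* · σ/√n = 1.960 · 13.4/√74 = 3.05

CI: (27.5 - 3.05, 27.5 + 3.05) = (24.45, 30.55)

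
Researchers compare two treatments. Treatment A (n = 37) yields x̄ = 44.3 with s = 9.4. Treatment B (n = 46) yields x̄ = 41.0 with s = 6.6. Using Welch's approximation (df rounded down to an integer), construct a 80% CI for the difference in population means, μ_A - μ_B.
(0.94, 5.66)

Difference: x̄₁ - x̄₂ = 3.30
SE = √(s₁²/n₁ + s₂²/n₂) = √(9.4²/37 + 6.6²/46) = 1.8262
df = 62.37 → 62 (Welch–Satterthwaite, rounded down)
t* = 1.295

CI: 3.30 ± 1.295 · 1.8262 = 3.30 ± 2.36 = (0.94, 5.66)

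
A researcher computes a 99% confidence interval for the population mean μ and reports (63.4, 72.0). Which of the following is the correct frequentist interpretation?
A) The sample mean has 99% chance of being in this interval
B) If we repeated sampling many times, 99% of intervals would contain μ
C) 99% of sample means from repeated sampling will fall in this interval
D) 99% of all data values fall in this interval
B

A) Wrong — x̄ is observed and sits in the interval by construction.
B) Correct — this is the frequentist long-run coverage interpretation.
C) Wrong — coverage applies to intervals containing μ, not to future x̄ values.
D) Wrong — a CI is about the parameter μ, not individual data values.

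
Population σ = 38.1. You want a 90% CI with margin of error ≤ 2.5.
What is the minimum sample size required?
n ≥ 629

For margin E ≤ 2.5:
n ≥ (z* · σ / E)²
n ≥ (1.645 · 38.1 / 2.5)²
n ≥ 628.49

Minimum n = 629 (rounding up)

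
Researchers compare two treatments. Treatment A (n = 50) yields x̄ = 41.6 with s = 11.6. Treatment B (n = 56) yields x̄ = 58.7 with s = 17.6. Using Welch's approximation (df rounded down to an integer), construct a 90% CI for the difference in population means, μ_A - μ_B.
(-21.86, -12.34)

Difference: x̄₁ - x̄₂ = -17.10
SE = √(s₁²/n₁ + s₂²/n₂) = √(11.6²/50 + 17.6²/56) = 2.8675
df = 96.02 → 96 (Welch–Satterthwaite, rounded down)
t* = 1.661

CI: -17.10 ± 1.661 · 2.8675 = -17.10 ± 4.76 = (-21.86, -12.34)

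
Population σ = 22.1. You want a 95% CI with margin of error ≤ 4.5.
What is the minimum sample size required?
n ≥ 93

For margin E ≤ 4.5:
n ≥ (z* · σ / E)²
n ≥ (1.960 · 22.1 / 4.5)²
n ≥ 92.66

Minimum n = 93 (rounding up)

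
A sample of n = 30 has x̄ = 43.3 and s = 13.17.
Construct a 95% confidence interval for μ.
(38.38, 48.22)

t-interval (σ unknown):
df = n - 1 = 29
t* = 2.045 for 95% confidence

Margin of error = t* · s/√n = 2.045 · 13.17/√30 = 4.92

CI: (38.38, 48.22)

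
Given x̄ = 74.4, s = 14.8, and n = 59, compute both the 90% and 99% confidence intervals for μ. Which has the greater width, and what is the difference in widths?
99% CI is wider by 3.82

df = 58
90% CI: t* = 1.672, (71.18, 77.62), width = 2 · t* · s/√n = 6.44
99% CI: t* = 2.663, (69.27, 79.53), width = 2 · t* · s/√n = 10.26

The 99% CI is wider by 10.26 - 6.44 = 3.82.
Higher confidence requires a wider interval.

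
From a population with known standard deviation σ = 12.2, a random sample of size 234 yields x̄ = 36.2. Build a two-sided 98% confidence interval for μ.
(34.34, 38.06)

z-interval (σ known):
z* = 2.326 for 98% confidence

Margin of error = z* · σ/√n = 2.326 · 12.2/√234 = 1.86

CI: (36.2 - 1.86, 36.2 + 1.86) = (34.34, 38.06)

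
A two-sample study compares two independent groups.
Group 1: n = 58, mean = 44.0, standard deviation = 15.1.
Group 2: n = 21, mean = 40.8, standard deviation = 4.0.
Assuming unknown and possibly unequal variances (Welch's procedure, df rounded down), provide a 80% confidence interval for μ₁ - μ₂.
(0.40, 6.00)

Difference: x̄₁ - x̄₂ = 3.20
SE = √(s₁²/n₁ + s₂²/n₂) = √(15.1²/58 + 4.0²/21) = 2.1664
df = 73.38 → 73 (Welch–Satterthwaite, rounded down)
t* = 1.293

CI: 3.20 ± 1.293 · 2.1664 = 3.20 ± 2.80 = (0.40, 6.00)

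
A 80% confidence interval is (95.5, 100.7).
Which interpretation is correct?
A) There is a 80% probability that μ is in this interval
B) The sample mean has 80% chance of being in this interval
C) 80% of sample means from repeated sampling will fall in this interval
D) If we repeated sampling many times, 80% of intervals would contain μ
D

A) Wrong — μ is fixed; the randomness lives in the interval, not in μ.
B) Wrong — x̄ is observed and sits in the interval by construction.
C) Wrong — coverage applies to intervals containing μ, not to future x̄ values.
D) Correct — this is the frequentist long-run coverage interpretation.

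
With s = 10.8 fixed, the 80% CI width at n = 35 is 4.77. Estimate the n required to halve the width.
n ≈ 140

CI width ∝ 1/√n
To reduce width by factor 2, need √n to grow by 2 → need 2² = 4 times as many samples.

Current: n = 35, width = 4.77
New: n = 140, width ≈ 2.35

Width reduced by factor of 4.77/2.35 = 2.03.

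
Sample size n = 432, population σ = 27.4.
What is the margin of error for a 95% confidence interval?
Margin of error = 2.58

Margin of error = z* · σ/√n
= 1.960 · 27.4/√432
= 1.960 · 27.4/20.7846
= 2.58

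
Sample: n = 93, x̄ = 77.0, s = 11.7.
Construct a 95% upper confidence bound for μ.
μ ≤ 79.02

Upper bound (one-sided):
t* = 1.662 (one-sided for 95%)
Upper bound = x̄ + t* · s/√n = 77.0 + 1.662 · 11.7/√93 = 79.02

We are 95% confident that μ ≤ 79.02.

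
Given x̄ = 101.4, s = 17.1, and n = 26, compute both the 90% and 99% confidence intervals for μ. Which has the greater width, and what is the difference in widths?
99% CI is wider by 7.23

df = 25
90% CI: t* = 1.708, (95.67, 107.13), width = 2 · t* · s/√n = 11.46
99% CI: t* = 2.787, (92.05, 110.75), width = 2 · t* · s/√n = 18.69

The 99% CI is wider by 18.69 - 11.46 = 7.23.
Higher confidence requires a wider interval.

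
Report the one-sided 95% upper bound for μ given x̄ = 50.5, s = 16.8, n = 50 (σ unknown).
μ ≤ 54.48

Upper bound (one-sided):
t* = 1.677 (one-sided for 95%)
Upper bound = x̄ + t* · s/√n = 50.5 + 1.677 · 16.8/√50 = 54.48

We are 95% confident that μ ≤ 54.48.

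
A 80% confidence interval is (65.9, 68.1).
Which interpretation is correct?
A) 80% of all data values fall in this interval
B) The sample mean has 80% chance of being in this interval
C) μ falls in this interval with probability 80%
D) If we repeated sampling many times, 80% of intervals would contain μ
D

A) Wrong — a CI is about the parameter μ, not individual data values.
B) Wrong — x̄ is observed and sits in the interval by construction.
C) Wrong — μ is fixed; the randomness lives in the interval, not in μ.
D) Correct — this is the frequentist long-run coverage interpretation.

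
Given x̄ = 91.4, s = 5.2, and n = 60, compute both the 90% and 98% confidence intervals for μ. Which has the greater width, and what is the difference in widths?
98% CI is wider by 0.97

df = 59
90% CI: t* = 1.671, (90.28, 92.52), width = 2 · t* · s/√n = 2.24
98% CI: t* = 2.391, (89.79, 93.01), width = 2 · t* · s/√n = 3.21

The 98% CI is wider by 3.21 - 2.24 = 0.97.
Higher confidence requires a wider interval.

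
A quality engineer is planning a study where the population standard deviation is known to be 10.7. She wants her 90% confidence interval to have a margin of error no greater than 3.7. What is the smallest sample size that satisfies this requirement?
n ≥ 23

For margin E ≤ 3.7:
n ≥ (z* · σ / E)²
n ≥ (1.645 · 10.7 / 3.7)²
n ≥ 22.63

Minimum n = 23 (rounding up)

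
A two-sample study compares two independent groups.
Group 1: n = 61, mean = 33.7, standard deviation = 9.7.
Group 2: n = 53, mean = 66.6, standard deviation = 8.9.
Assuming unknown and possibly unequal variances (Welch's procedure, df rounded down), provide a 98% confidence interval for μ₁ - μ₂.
(-37.01, -28.79)

Difference: x̄₁ - x̄₂ = -32.90
SE = √(s₁²/n₁ + s₂²/n₂) = √(9.7²/61 + 8.9²/53) = 1.7427
df = 111.65 → 111 (Welch–Satterthwaite, rounded down)
t* = 2.360

CI: -32.90 ± 2.360 · 1.7427 = -32.90 ± 4.11 = (-37.01, -28.79)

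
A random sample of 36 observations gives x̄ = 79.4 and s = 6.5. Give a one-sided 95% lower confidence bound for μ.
μ ≥ 77.57

Lower bound (one-sided):
t* = 1.690 (one-sided for 95%)
Lower bound = x̄ - t* · s/√n = 79.4 - 1.690 · 6.5/√36 = 77.57

We are 95% confident that μ ≥ 77.57.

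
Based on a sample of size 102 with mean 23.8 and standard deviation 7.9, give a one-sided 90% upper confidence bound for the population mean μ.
μ ≤ 24.81

Upper bound (one-sided):
t* = 1.290 (one-sided for 90%)
Upper bound = x̄ + t* · s/√n = 23.8 + 1.290 · 7.9/√102 = 24.81

We are 90% confident that μ ≤ 24.81.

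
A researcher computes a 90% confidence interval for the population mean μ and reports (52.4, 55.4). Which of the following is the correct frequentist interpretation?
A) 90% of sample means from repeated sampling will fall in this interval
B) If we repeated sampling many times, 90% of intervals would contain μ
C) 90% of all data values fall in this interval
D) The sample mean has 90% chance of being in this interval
B

A) Wrong — coverage applies to intervals containing μ, not to future x̄ values.
B) Correct — this is the frequentist long-run coverage interpretation.
C) Wrong — a CI is about the parameter μ, not individual data values.
D) Wrong — x̄ is observed and sits in the interval by construction.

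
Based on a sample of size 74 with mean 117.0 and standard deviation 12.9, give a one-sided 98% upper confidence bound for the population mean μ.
μ ≤ 120.14

Upper bound (one-sided):
t* = 2.091 (one-sided for 98%)
Upper bound = x̄ + t* · s/√n = 117.0 + 2.091 · 12.9/√74 = 120.14

We are 98% confident that μ ≤ 120.14.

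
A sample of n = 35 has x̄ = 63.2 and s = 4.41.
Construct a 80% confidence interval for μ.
(62.23, 64.17)

t-interval (σ unknown):
df = n - 1 = 34
t* = 1.307 for 80% confidence

Margin of error = t* · s/√n = 1.307 · 4.41/√35 = 0.97

CI: (62.23, 64.17)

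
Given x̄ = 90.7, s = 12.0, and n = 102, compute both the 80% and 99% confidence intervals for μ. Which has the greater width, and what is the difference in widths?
99% CI is wider by 3.17

df = 101
80% CI: t* = 1.290, (89.17, 92.23), width = 2 · t* · s/√n = 3.07
99% CI: t* = 2.625, (87.58, 93.82), width = 2 · t* · s/√n = 6.24

The 99% CI is wider by 6.24 - 3.07 = 3.17.
Higher confidence requires a wider interval.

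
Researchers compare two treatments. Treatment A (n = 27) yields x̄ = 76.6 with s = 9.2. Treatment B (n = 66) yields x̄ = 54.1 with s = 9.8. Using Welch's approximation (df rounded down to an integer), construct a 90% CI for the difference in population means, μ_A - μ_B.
(18.91, 26.09)

Difference: x̄₁ - x̄₂ = 22.50
SE = √(s₁²/n₁ + s₂²/n₂) = √(9.2²/27 + 9.8²/66) = 2.1424
df = 51.32 → 51 (Welch–Satterthwaite, rounded down)
t* = 1.675

CI: 22.50 ± 1.675 · 2.1424 = 22.50 ± 3.59 = (18.91, 26.09)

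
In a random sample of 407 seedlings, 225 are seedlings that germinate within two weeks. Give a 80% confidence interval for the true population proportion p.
(0.521, 0.584)

Proportion CI:
p̂ = 225/407 = 0.55283
SE = √(p̂(1-p̂)/n) = √(0.55283 · 0.44717 / 407) = 0.02465

z* = 1.282
Margin = z* · SE = 1.282 · 0.02465 = 0.0316

CI: 0.55283 ± 0.0316 = (0.521, 0.584)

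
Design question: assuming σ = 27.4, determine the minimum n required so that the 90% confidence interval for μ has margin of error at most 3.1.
n ≥ 212

For margin E ≤ 3.1:
n ≥ (z* · σ / E)²
n ≥ (1.645 · 27.4 / 3.1)²
n ≥ 211.40

Minimum n = 212 (rounding up)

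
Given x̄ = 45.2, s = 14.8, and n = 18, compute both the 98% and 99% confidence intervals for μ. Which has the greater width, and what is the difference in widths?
99% CI is wider by 2.31

df = 17
98% CI: t* = 2.567, (36.25, 54.15), width = 2 · t* · s/√n = 17.91
99% CI: t* = 2.898, (35.09, 55.31), width = 2 · t* · s/√n = 20.22

The 99% CI is wider by 20.22 - 17.91 = 2.31.
Higher confidence requires a wider interval.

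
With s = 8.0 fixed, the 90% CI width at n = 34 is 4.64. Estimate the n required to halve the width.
n ≈ 136

CI width ∝ 1/√n
To reduce width by factor 2, need √n to grow by 2 → need 2² = 4 times as many samples.

Current: n = 34, width = 4.64
New: n = 136, width ≈ 2.27

Width reduced by factor of 4.64/2.27 = 2.04.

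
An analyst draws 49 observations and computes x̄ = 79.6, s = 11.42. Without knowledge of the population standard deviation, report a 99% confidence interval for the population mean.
(75.22, 83.98)

t-interval (σ unknown):
df = n - 1 = 48
t* = 2.682 for 99% confidence

Margin of error = t* · s/√n = 2.682 · 11.42/√49 = 4.38

CI: (75.22, 83.98)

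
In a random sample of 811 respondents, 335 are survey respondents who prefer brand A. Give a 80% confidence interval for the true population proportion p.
(0.391, 0.435)

Proportion CI:
p̂ = 335/811 = 0.41307
SE = √(p̂(1-p̂)/n) = √(0.41307 · 0.58693 / 811) = 0.01729

z* = 1.282
Margin = z* · SE = 1.282 · 0.01729 = 0.0222

CI: 0.41307 ± 0.0222 = (0.391, 0.435)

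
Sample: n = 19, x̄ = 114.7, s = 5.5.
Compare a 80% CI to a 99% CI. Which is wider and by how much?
99% CI is wider by 3.90

df = 18
80% CI: t* = 1.330, (113.02, 116.38), width = 2 · t* · s/√n = 3.36
99% CI: t* = 2.878, (111.07, 118.33), width = 2 · t* · s/√n = 7.26

The 99% CI is wider by 7.26 - 3.36 = 3.90.
Higher confidence requires a wider interval.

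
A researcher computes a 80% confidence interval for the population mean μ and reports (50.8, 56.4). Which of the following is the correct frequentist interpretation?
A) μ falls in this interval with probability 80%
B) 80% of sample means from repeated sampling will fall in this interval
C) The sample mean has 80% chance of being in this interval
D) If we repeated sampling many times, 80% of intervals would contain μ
D

A) Wrong — μ is fixed; the randomness lives in the interval, not in μ.
B) Wrong — coverage applies to intervals containing μ, not to future x̄ values.
C) Wrong — x̄ is observed and sits in the interval by construction.
D) Correct — this is the frequentist long-run coverage interpretation.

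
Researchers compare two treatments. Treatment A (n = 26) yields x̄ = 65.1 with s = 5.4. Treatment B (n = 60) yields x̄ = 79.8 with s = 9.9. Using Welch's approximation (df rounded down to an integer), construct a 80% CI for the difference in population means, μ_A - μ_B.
(-16.84, -12.56)

Difference: x̄₁ - x̄₂ = -14.70
SE = √(s₁²/n₁ + s₂²/n₂) = √(5.4²/26 + 9.9²/60) = 1.6598
df = 79.45 → 79 (Welch–Satterthwaite, rounded down)
t* = 1.292

CI: -14.70 ± 1.292 · 1.6598 = -14.70 ± 2.14 = (-16.84, -12.56)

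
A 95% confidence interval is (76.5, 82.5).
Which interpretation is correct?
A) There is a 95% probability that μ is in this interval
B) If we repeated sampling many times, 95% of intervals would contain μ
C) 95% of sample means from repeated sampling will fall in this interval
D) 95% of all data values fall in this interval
B

A) Wrong — μ is fixed; the randomness lives in the interval, not in μ.
B) Correct — this is the frequentist long-run coverage interpretation.
C) Wrong — coverage applies to intervals containing μ, not to future x̄ values.
D) Wrong — a CI is about the parameter μ, not individual data values.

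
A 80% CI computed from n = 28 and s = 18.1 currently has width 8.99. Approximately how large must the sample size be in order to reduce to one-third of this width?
n ≈ 252

CI width ∝ 1/√n
To reduce width by factor 3, need √n to grow by 3 → need 3² = 9 times as many samples.

Current: n = 28, width = 8.99
New: n = 252, width ≈ 2.93

Width reduced by factor of 8.99/2.93 = 3.07.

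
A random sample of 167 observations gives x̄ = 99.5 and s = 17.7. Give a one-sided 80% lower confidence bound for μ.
μ ≥ 98.34

Lower bound (one-sided):
t* = 0.844 (one-sided for 80%)
Lower bound = x̄ - t* · s/√n = 99.5 - 0.844 · 17.7/√167 = 98.34

We are 80% confident that μ ≥ 98.34.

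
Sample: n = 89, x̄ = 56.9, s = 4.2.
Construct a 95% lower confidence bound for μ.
μ ≥ 56.16

Lower bound (one-sided):
t* = 1.662 (one-sided for 95%)
Lower bound = x̄ - t* · s/√n = 56.9 - 1.662 · 4.2/√89 = 56.16

We are 95% confident that μ ≥ 56.16.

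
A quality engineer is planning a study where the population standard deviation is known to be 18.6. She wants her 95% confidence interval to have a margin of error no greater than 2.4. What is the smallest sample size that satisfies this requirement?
n ≥ 231

For margin E ≤ 2.4:
n ≥ (z* · σ / E)²
n ≥ (1.960 · 18.6 / 2.4)²
n ≥ 230.74

Minimum n = 231 (rounding up)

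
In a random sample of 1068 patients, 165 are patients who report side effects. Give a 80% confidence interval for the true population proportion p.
(0.140, 0.169)

Proportion CI:
p̂ = 165/1068 = 0.15449
SE = √(p̂(1-p̂)/n) = √(0.15449 · 0.84551 / 1068) = 0.01106

z* = 1.282
Margin = z* · SE = 1.282 · 0.01106 = 0.0142

CI: 0.15449 ± 0.0142 = (0.140, 0.169)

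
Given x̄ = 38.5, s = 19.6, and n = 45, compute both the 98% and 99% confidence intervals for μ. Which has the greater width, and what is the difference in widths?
99% CI is wider by 1.62

df = 44
98% CI: t* = 2.414, (31.45, 45.55), width = 2 · t* · s/√n = 14.11
99% CI: t* = 2.692, (30.63, 46.37), width = 2 · t* · s/√n = 15.73

The 99% CI is wider by 15.73 - 14.11 = 1.62.
Higher confidence requires a wider interval.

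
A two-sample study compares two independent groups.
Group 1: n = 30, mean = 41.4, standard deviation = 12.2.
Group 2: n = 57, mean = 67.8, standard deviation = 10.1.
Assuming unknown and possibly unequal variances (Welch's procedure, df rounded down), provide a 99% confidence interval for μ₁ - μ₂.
(-33.36, -19.44)

Difference: x̄₁ - x̄₂ = -26.40
SE = √(s₁²/n₁ + s₂²/n₂) = √(12.2²/30 + 10.1²/57) = 2.5983
df = 50.31 → 50 (Welch–Satterthwaite, rounded down)
t* = 2.678

CI: -26.40 ± 2.678 · 2.5983 = -26.40 ± 6.96 = (-33.36, -19.44)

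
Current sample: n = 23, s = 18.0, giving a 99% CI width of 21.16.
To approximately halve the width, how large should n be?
n ≈ 92

CI width ∝ 1/√n
To reduce width by factor 2, need √n to grow by 2 → need 2² = 4 times as many samples.

Current: n = 23, width = 21.16
New: n = 92, width ≈ 9.87

Width reduced by factor of 21.16/9.87 = 2.14.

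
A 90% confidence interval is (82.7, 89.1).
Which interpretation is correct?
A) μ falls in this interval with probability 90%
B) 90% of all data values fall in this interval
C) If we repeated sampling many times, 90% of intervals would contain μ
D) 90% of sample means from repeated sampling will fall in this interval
C

A) Wrong — μ is fixed; the randomness lives in the interval, not in μ.
B) Wrong — a CI is about the parameter μ, not individual data values.
C) Correct — this is the frequentist long-run coverage interpretation.
D) Wrong — coverage applies to intervals containing μ, not to future x̄ values.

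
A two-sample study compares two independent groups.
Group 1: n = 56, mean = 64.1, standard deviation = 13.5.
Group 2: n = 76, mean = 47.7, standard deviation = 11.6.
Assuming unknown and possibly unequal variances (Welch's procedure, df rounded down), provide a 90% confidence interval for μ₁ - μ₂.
(12.68, 20.12)

Difference: x̄₁ - x̄₂ = 16.40
SE = √(s₁²/n₁ + s₂²/n₂) = √(13.5²/56 + 11.6²/76) = 2.2416
df = 107.74 → 107 (Welch–Satterthwaite, rounded down)
t* = 1.659

CI: 16.40 ± 1.659 · 2.2416 = 16.40 ± 3.72 = (12.68, 20.12)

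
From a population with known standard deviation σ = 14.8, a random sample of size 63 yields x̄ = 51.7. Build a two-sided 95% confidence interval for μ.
(48.05, 55.35)

z-interval (σ known):
z* = 1.960 for 95% confidence

Margin of error = z* · σ/√n = 1.960 · 14.8/√63 = 3.65

CI: (51.7 - 3.65, 51.7 + 3.65) = (48.05, 55.35)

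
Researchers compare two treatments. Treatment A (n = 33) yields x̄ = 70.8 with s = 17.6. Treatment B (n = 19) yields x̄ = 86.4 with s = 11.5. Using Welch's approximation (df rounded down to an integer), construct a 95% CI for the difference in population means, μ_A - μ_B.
(-23.73, -7.47)

Difference: x̄₁ - x̄₂ = -15.60
SE = √(s₁²/n₁ + s₂²/n₂) = √(17.6²/33 + 11.5²/19) = 4.0432
df = 49.08 → 49 (Welch–Satterthwaite, rounded down)
t* = 2.010

CI: -15.60 ± 2.010 · 4.0432 = -15.60 ± 8.13 = (-23.73, -7.47)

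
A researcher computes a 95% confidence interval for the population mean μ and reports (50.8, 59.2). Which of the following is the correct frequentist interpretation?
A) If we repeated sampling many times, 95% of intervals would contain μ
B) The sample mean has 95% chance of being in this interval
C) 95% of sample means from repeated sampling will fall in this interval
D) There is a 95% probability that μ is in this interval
A

A) Correct — this is the frequentist long-run coverage interpretation.
B) Wrong — x̄ is observed and sits in the interval by construction.
C) Wrong — coverage applies to intervals containing μ, not to future x̄ values.
D) Wrong — μ is fixed; the randomness lives in the interval, not in μ.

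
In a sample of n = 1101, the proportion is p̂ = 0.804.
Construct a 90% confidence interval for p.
(0.784, 0.824)

Proportion CI:
SE = √(p̂(1-p̂)/n) = √(0.804 · 0.196 / 1101) = 0.01196

z* = 1.645
Margin = z* · SE = 1.645 · 0.01196 = 0.0197

CI: 0.804 ± 0.0197 = (0.784, 0.824)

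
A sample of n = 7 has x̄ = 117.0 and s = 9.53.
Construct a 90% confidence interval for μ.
(110.00, 124.00)

t-interval (σ unknown):
df = n - 1 = 6
t* = 1.943 for 90% confidence

Margin of error = t* · s/√n = 1.943 · 9.53/√7 = 7.00

CI: (110.00, 124.00)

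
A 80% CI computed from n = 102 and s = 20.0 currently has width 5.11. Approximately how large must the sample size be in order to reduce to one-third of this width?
n ≈ 918

CI width ∝ 1/√n
To reduce width by factor 3, need √n to grow by 3 → need 3² = 9 times as many samples.

Current: n = 102, width = 5.11
New: n = 918, width ≈ 1.69

Width reduced by factor of 5.11/1.69 = 3.02.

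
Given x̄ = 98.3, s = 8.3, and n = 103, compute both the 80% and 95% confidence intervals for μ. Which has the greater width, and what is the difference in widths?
95% CI is wider by 1.13

df = 102
80% CI: t* = 1.290, (97.25, 99.35), width = 2 · t* · s/√n = 2.11
95% CI: t* = 1.983, (96.68, 99.92), width = 2 · t* · s/√n = 3.24

The 95% CI is wider by 3.24 - 2.11 = 1.13.
Higher confidence requires a wider interval.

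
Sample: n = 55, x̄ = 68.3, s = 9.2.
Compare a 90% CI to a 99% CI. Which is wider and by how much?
99% CI is wider by 2.47

df = 54
90% CI: t* = 1.674, (66.22, 70.38), width = 2 · t* · s/√n = 4.15
99% CI: t* = 2.670, (64.99, 71.61), width = 2 · t* · s/√n = 6.62

The 99% CI is wider by 6.62 - 4.15 = 2.47.
Higher confidence requires a wider interval.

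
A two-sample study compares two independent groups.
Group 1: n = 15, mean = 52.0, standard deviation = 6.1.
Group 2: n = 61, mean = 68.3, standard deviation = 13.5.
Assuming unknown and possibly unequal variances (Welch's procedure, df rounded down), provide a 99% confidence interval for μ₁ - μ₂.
(-22.56, -10.04)

Difference: x̄₁ - x̄₂ = -16.30
SE = √(s₁²/n₁ + s₂²/n₂) = √(6.1²/15 + 13.5²/61) = 2.3385
df = 50.83 → 50 (Welch–Satterthwaite, rounded down)
t* = 2.678

CI: -16.30 ± 2.678 · 2.3385 = -16.30 ± 6.26 = (-22.56, -10.04)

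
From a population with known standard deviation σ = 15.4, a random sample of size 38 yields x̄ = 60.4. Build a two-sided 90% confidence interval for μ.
(56.29, 64.51)

z-interval (σ known):
z* = 1.645 for 90% confidence

Margin of error = z* · σ/√n = 1.645 · 15.4/√38 = 4.11

CI: (60.4 - 4.11, 60.4 + 4.11) = (56.29, 64.51)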